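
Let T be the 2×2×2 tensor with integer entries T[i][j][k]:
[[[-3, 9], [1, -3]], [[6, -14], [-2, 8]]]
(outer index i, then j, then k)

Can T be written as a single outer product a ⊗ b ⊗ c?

The mode-3 unfolding of T (rows indexed by k, columns by (i,j) = (0,0), (0,1), (1,0), (1,1)) is [[-3, 1, 6, -2], [9, -3, -14, 8]].
There the 2×2 minor on rows k ∈ {0, 1}, columns (i,j) ∈ {(0,0), (1,0)} is det [[-3, 6], [9, -14]] = -12 ≠ 0, so this unfolding has rank ≥ 2; CP rank is at least every unfolding rank, so rank(T) ≥ 2.
In particular rank(T) ≥ 2 > 1, so T is not rank-1.

No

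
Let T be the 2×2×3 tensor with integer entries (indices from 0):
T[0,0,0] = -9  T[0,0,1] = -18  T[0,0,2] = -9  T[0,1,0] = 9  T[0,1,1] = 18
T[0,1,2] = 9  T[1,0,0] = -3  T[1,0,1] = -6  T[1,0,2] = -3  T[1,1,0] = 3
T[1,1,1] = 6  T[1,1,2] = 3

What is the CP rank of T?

Lower bound: T ≠ 0 (e.g. T[0,0,0] = -9), so rank(T) ≥ 1.
Upper bound: if T = a ∘ b ∘ c then every fibre of T is a multiple of the corresponding factor, so read the factors off the fibres through the nonzero entry T[0,0,0] = -9.
The mode-1 fibre T[:,0,0] = [-9, -3] gives a = [3, 1] (primitive direction); the mode-2 fibre T[0,:,0] = [-9, 9] gives b = [1, -1]; then c[k] = T[0,0,k] / (a[0]·b[0]) = [-9, -18, -9] / 3 = [-3, -6, -3].
Expanding [3, 1] ∘ [1, -1] ∘ [-3, -6, -3] reproduces all 12 entries of T, so T = [3, 1] ∘ [1, -1] ∘ [-3, -6, -3] and rank(T) ≤ 1.
These bounds meet, so rank(T) = 1.

1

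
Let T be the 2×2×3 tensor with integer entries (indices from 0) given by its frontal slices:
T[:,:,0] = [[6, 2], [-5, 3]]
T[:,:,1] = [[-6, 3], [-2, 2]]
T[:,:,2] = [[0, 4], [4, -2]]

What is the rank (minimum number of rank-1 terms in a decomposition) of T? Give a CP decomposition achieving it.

rank(T) = 3

Lower bound: the mode-3 unfolding of T (rows indexed by k, columns by (i,j) = (0,0), (0,1), (1,0), (1,1)) is [[6, 2, -5, 3], [-6, 3, -2, 2], [0, 4, 4, -2]].
There the 3×3 minor on rows k ∈ {0, 1, 2}, columns (i,j) ∈ {(0,0), (0,1), (1,0)} is det [[6, 2, -5], [-6, 3, -2], [0, 4, 4]] = 288 ≠ 0, so this unfolding has rank ≥ 3; CP rank is at least every unfolding rank, so rank(T) ≥ 3. (Flattening ranks never certify an upper bound on CP rank; for that we must actually write T with 3 rank-1 terms.)
Upper bound: T is a sum of 3 rank-1 terms, T = [1, -1] ⊗ [2, -1] ⊗ [2, 0, -2] + [1, 0] ⊗ [2, 1] ⊗ [2, -1, 2] + [2, 1] ⊗ [1, -1] ⊗ [-1, -2, 0] (written with every a and b primitive with positive leading entry and the scale carried by c; CP decompositions are not unique, and this one is verified by expanding entrywise), so rank(T) ≤ 3.
These bounds meet, so rank(T) = 3.
Check entry T[0,1,2] = 4: (1)·(-1)·(-2) + (1)·(1)·(2) + (2)·(-1)·(0) = 4.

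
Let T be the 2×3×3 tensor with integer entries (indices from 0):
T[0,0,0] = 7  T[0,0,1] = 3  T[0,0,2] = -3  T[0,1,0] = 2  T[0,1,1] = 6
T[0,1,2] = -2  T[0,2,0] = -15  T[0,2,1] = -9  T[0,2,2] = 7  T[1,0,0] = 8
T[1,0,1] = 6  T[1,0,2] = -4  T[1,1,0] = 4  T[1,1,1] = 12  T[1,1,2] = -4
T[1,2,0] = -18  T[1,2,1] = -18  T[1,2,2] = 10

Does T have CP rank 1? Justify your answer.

The mode-2 unfolding of T (rows indexed by j, columns by (i,k) = (0,0), (0,1), (0,2), (1,0), (1,1), (1,2)) is [[7, 3, -3, 8, 6, -4], [2, 6, -2, 4, 12, -4], [-15, -9, 7, -18, -18, 10]].
There the 2×2 minor on rows j ∈ {0, 1}, columns (i,k) ∈ {(0,0), (0,1)} is det [[7, 3], [2, 6]] = 36 ≠ 0, so this unfolding has rank ≥ 2; CP rank is at least every unfolding rank, so rank(T) ≥ 2.
In particular rank(T) ≥ 2 > 1, so T is not rank-1.

No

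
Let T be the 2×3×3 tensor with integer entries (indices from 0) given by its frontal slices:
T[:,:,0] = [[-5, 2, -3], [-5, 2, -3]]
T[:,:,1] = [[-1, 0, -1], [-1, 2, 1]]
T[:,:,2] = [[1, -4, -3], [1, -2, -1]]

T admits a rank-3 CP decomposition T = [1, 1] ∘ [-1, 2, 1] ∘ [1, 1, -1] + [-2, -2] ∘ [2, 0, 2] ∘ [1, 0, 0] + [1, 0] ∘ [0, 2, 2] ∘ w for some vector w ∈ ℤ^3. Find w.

Subtract the known terms from T to get the rank-1 residual R = [1, 0] ∘ [0, 2, 2] ∘ w, so R[i,j,k] = a[i]·b[j]·w[k]. Pick indices with nonzero a[0]·b[1] = (1)·(2) = 2. Only the fibre through (0,1,·) is needed: R[0,1,:] = T[0,1,:] − Σₗ aₗ[0]bₗ[1]cₗ = [2, 0, -4] − (1)·(2)·[1, 1, -1] − (-2)·(0)·[1, 0, 0] = [0, -2, -2]. Then w[k] = R[0,1,k] / 2 for each k, giving w = [0, -2, -2] / 2 = [0, -1, -1].

w = [0, -1, -1]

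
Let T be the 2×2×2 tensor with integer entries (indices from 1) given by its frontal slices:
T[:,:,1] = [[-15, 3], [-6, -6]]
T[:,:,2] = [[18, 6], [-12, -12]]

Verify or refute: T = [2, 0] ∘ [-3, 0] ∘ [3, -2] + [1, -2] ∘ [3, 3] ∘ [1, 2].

Yes

Reconstruct entrywise from the claimed factors. For example, T[2,2,1] = -6 and Σₗ aₗ[2]bₗ[2]cₗ[1] = (0)·(0)·(3) + (-2)·(3)·(1) = -6; checking all 8 entries, every one matches. The claim holds.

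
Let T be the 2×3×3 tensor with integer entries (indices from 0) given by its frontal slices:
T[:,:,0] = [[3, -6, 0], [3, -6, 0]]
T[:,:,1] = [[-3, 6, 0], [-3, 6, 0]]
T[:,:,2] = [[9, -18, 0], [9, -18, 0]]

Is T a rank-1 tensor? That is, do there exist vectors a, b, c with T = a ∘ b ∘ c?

Yes

The mode-1 fibre T[:,0,0] = [3, 3] gives a = (1, 1) (primitive direction); the mode-2 fibre T[0,:,0] = [3, -6, 0] gives b = (1, -2, 0); then c[k] = T[0,0,k] / (a[0]·b[0]) = [3, -3, 9] / 1 = (3, -3, 9).
Expanding (1, 1) ∘ (1, -2, 0) ∘ (3, -3, 9) reproduces all 18 entries of T, so T = (1, 1) ∘ (1, -2, 0) ∘ (3, -3, 9) and rank(T) ≤ 1.
Equivalently every frontal slice T[:,:,k] is c[k] times the rank-1 matrix (1, 1) ∘ (1, -2, 0). So T has rank 1 (it is nonzero).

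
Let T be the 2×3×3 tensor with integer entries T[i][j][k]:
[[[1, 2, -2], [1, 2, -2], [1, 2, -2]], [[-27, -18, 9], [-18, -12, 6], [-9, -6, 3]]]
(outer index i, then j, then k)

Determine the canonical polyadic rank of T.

Lower bound: in the mode-2 unfolding of T (rows indexed by j, columns by (i,k)) the 2×2 minor on rows j ∈ {0, 1}, columns (i,k) ∈ {(0,0), (1,0)} is det [[1, -27], [1, -18]] = 9 ≠ 0, so that unfolding has rank ≥ 2 and hence rank(T) ≥ 2 (CP rank is at least every unfolding rank, though it can be larger).
Upper bound: with S_k = T[:,:,k], the two rank-1 terms a₁b₁ᵀ, a₂b₂ᵀ are the rank-1 members of the pencil x·S₀ + y·S₁.
The 2×2 minor of x·S₀ + y·S₁ on rows {0,1}, columns {0,1} is 9·x² + 24·xy + 12·y² = 3·(x + 2·y)(3·x + 2·y), vanishing at (x:y) = (2:-1) and (2:-3).
M₁ = 2·S₀ − S₁ = [[0, 0, 0], [-36, -24, -12]] = (-12)·[0, 1][3, 2, 1]ᵀ and M₂ = 2·S₀ − 3·S₁ = [[-4, -4, -4], [0, 0, 0]] = (-4)·[1, 0][1, 1, 1]ᵀ, so take a₁ = [0, 1], b₁ = [3, 2, 1], a₂ = [1, 0], b₂ = [1, 1, 1].
Each slice is an integer combination of E₁ = a₁b₁ᵀ and E₂ = a₂b₂ᵀ: S₀ = −9·E₁ + E₂, S₁ = −6·E₁ + 2·E₂, S₂ = 3·E₁ − 2·E₂; reading off coefficients, c₁ = [-9, -6, 3] and c₂ = [1, 2, -2].
Hence T = [0, 1] ⊗ [3, 2, 1] ⊗ [-9, -6, 3] + [1, 0] ⊗ [1, 1, 1] ⊗ [1, 2, -2], so rank(T) ≤ 2.
These bounds meet, so rank(T) = 2.

2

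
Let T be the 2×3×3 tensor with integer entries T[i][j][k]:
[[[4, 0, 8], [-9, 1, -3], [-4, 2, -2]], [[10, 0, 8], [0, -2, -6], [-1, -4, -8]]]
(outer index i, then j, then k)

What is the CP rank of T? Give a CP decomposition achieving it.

rank(T) = 3

Lower bound: the mode-2 unfolding of T (rows indexed by j, columns by (i,k) = (0,0), (0,1), (0,2), (1,0), (1,1), (1,2)) is [[4, 0, 8, 10, 0, 8], [-9, 1, -3, 0, -2, -6], [-4, 2, -2, -1, -4, -8]].
There the 3×3 minor on rows j ∈ {0, 1, 2}, columns (i,k) ∈ {(0,0), (0,1), (0,2)} is det [[4, 0, 8], [-9, 1, -3], [-4, 2, -2]] = -96 ≠ 0, so this unfolding has rank ≥ 3; CP rank is at least every unfolding rank, so rank(T) ≥ 3. (Flattening ranks never certify an upper bound on CP rank; for that we must actually write T with 3 rank-1 terms.)
Upper bound: T is a sum of 3 rank-1 terms, T = [1, -2] ⊗ [0, 1, 2] ⊗ [-1, 1, 1] + [1, 1] ⊗ [2, -1, -1] ⊗ [4, 0, 4] + [2, -1] ⊗ [2, 2, -1] ⊗ [-1, 0, 0] (one valid choice — decompositions are not unique — normalised so each a, b is primitive with positive first nonzero entry; check it by expanding all entries), so rank(T) ≤ 3.
These bounds meet, so rank(T) = 3.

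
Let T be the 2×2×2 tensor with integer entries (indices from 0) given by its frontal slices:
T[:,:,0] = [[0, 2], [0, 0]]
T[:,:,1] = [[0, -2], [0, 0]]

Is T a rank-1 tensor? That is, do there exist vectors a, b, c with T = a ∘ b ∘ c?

The mode-1 fibre T[:,1,0] = [2, 0] gives a = [1, 0] (primitive direction); the mode-2 fibre T[0,:,0] = [0, 2] gives b = [0, 1]; then c[k] = T[0,1,k] / (a[0]·b[1]) = [2, -2] / 1 = [2, -2].
Expanding [1, 0] ∘ [0, 1] ∘ [2, -2] reproduces all 8 entries of T, so T = [1, 0] ∘ [0, 1] ∘ [2, -2] and rank(T) ≤ 1.
Equivalently every frontal slice T[:,:,k] is c[k] times the rank-1 matrix [1, 0] ∘ [0, 1]. So T has rank 1 (it is nonzero).

Yes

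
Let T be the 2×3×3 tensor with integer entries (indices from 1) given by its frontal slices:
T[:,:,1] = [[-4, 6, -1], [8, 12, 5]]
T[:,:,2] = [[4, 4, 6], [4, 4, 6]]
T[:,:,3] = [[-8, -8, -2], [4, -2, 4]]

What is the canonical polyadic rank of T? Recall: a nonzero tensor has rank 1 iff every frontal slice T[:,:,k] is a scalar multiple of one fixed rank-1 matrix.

Lower bound: the mode-2 unfolding of T (rows indexed by j, columns by (i,k) = (1,1), (1,2), (1,3), (2,1), (2,2), (2,3)) is [[-4, 4, -8, 8, 4, 4], [6, 4, -8, 12, 4, -2], [-1, 6, -2, 5, 6, 4]].
There the 3×3 minor on rows j ∈ {1, 2, 3}, columns (i,k) ∈ {(1,1), (1,2), (1,3)} is det [[-4, 4, -8], [6, 4, -8], [-1, 6, -2]] = -400 ≠ 0, so this unfolding has rank ≥ 3; CP rank is at least every unfolding rank, so rank(T) ≥ 3. (This is only a lower bound: in general the CP rank may exceed every unfolding rank, so we still need to exhibit 3 rank-1 terms summing to T.)
Upper bound: T is a sum of 3 rank-1 terms, T = (1, 1) ⊗ (0, 2, -1) ⊗ (1, -2, -2) + (1, 1) ⊗ (1, 2, 1) ⊗ (4, 4, 0) + (2, -1) ⊗ (2, 1, 1) ⊗ (-2, 0, -2) (written with every a and b primitive with positive leading entry and the scale carried by c; CP decompositions are not unique, and this one is verified by expanding entrywise), so rank(T) ≤ 3.
These bounds meet, so rank(T) = 3.

3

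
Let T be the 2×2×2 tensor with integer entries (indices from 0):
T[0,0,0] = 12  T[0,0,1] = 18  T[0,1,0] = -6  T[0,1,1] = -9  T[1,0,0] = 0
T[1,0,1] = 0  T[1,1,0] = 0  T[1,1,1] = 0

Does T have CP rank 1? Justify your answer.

If T = a ⊗ b ⊗ c then every fibre of T is a multiple of the corresponding factor, so read the factors off the fibres through the nonzero entry T[0,0,0] = 12.
The mode-1 fibre T[:,0,0] = [12, 0] gives a = [1, 0] (primitive direction); the mode-2 fibre T[0,:,0] = [12, -6] gives b = [2, -1]; then c[k] = T[0,0,k] / (a[0]·b[0]) = [12, 18] / 2 = [6, 9].
Expanding [1, 0] ⊗ [2, -1] ⊗ [6, 9] reproduces all 8 entries of T, so T = [1, 0] ⊗ [2, -1] ⊗ [6, 9] and rank(T) ≤ 1.
Equivalently every frontal slice T[:,:,k] is c[k] times the rank-1 matrix [1, 0] ⊗ [2, -1]. So T has rank 1 (it is nonzero).

Yes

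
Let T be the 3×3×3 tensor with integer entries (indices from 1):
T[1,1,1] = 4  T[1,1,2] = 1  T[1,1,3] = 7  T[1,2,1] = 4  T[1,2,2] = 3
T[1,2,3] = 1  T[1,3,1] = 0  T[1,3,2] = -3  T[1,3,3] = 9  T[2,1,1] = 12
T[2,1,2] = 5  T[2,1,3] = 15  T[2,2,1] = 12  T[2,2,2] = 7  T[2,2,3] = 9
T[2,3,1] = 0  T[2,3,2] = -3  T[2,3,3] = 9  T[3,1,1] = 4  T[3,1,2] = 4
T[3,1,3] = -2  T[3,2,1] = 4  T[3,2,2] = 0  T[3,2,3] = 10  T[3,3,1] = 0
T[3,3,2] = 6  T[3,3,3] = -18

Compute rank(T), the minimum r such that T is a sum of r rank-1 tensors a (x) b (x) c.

Lower bound: in the mode-2 unfolding of T (rows indexed by j, columns by (i,k)) the 2×2 minor on rows j ∈ {1, 2}, columns (i,k) ∈ {(1,1), (1,2)} is det [[4, 1], [4, 3]] = 8 ≠ 0, so that unfolding has rank ≥ 2 and hence rank(T) ≥ 2 (CP rank is at least every unfolding rank, though it can be larger).
Upper bound: with S_k = T[:,:,k], the two rank-1 terms a₁b₁ᵀ, a₂b₂ᵀ are the rank-1 members of the pencil x·S₁ + y·S₂.
The 2×2 minor of x·S₁ + y·S₂ on rows {1,2}, columns {1,2} is −16·xy − 8·y² = (-8)·(y)(2·x + y), vanishing at (x:y) = (1:0) and (1:-2).
M₁ = S₁ = [[4, 4, 0], [12, 12, 0], [4, 4, 0]] = 4·[1, 3, 1][1, 1, 0]ᵀ and M₂ = S₁ − 2·S₂ = [[2, -2, 6], [2, -2, 6], [-4, 4, -12]] = 2·[1, 1, -2][1, -1, 3]ᵀ, so take a₁ = [1, 3, 1], b₁ = [1, 1, 0], a₂ = [1, 1, -2], b₂ = [1, -1, 3].
Each slice is an integer combination of E₁ = a₁b₁ᵀ and E₂ = a₂b₂ᵀ: S₁ = 4·E₁, S₂ = 2·E₁ − E₂, S₃ = 4·E₁ + 3·E₂; reading off coefficients, c₁ = [4, 2, 4] and c₂ = [0, -1, 3].
Hence T = [1, 3, 1] (x) [1, 1, 0] (x) [4, 2, 4] + [1, 1, -2] (x) [1, -1, 3] (x) [0, -1, 3], so rank(T) ≤ 2.
These bounds meet, so rank(T) = 2.

2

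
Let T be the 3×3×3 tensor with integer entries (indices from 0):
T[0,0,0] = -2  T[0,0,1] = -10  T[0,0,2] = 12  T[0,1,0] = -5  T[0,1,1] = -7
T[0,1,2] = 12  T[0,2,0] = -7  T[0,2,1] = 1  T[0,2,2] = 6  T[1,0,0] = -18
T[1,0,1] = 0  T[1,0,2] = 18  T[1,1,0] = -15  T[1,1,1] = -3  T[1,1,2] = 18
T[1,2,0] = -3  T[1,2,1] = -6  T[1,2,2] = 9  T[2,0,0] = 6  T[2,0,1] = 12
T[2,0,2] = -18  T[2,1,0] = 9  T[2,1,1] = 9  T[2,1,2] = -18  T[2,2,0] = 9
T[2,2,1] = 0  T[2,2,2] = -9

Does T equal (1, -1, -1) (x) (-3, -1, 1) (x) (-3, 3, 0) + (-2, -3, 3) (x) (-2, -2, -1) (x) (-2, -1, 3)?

No

Reconstruct entry (0,0,0) from the claimed factors: Σₗ aₗ[0]bₗ[0]cₗ[0] = (1)·(-3)·(-3) + (-2)·(-2)·(-2) = 1, but T[0,0,0] = -2. The claim is false.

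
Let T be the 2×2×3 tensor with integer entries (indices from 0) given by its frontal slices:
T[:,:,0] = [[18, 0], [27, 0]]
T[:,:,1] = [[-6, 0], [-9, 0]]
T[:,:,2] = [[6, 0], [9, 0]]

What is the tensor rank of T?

Lower bound: T ≠ 0 (e.g. T[0,0,0] = 18), so rank(T) ≥ 1.
Upper bound: if T = a ⊗ b ⊗ c then every fibre of T is a multiple of the corresponding factor, so read the factors off the fibres through the nonzero entry T[0,0,0] = 18.
The mode-1 fibre T[:,0,0] = [18, 27] gives a = (2, 3) (primitive direction); the mode-2 fibre T[0,:,0] = [18, 0] gives b = (1, 0); then c[k] = T[0,0,k] / (a[0]·b[0]) = [18, -6, 6] / 2 = (9, -3, 3).
Expanding (2, 3) ⊗ (1, 0) ⊗ (9, -3, 3) reproduces all 12 entries of T, so T = (2, 3) ⊗ (1, 0) ⊗ (9, -3, 3) and rank(T) ≤ 1.
These bounds meet, so rank(T) = 1.
Check entry T[1,1,1] = 0: (3)·(0)·(-3) = 0.

1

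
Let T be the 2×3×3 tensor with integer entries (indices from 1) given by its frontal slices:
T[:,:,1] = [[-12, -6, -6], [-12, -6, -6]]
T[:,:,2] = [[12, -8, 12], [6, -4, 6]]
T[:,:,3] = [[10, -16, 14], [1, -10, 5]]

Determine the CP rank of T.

2

Lower bound: the mode-3 unfolding of T (rows indexed by k, columns by (i,j) = (1,1), (1,2), (1,3), (2,1), (2,2), (2,3)) is [[-12, -6, -6, -12, -6, -6], [12, -8, 12, 6, -4, 6], [10, -16, 14, 1, -10, 5]].
There the 2×2 minor on rows k ∈ {1, 2}, columns (i,j) ∈ {(1,1), (1,2)} is det [[-12, -6], [12, -8]] = 168 ≠ 0, so this unfolding has rank ≥ 2; CP rank is at least every unfolding rank, so rank(T) ≥ 2. (Flattening ranks never certify an upper bound on CP rank; for that we must actually write T with 2 rank-1 terms.)
Upper bound — finding two terms. Write S_k = T[:,:,k] for the frontal slices: S₁ = [[-12, -6, -6], [-12, -6, -6]], S₂ = [[12, -8, 12], [6, -4, 6]], S₃ = [[10, -16, 14], [1, -10, 5]].
If T = a₁ ⊗ b₁ ⊗ c₁ + a₂ ⊗ b₂ ⊗ c₂ then each S_k = c₁[k]·a₁b₁ᵀ + c₂[k]·a₂b₂ᵀ. S₁ and S₂ are linearly independent, so a₁b₁ᵀ and a₂b₂ᵀ must span the same plane of matrices: they are the rank-1 matrices of the form x·S₁ + y·S₂.
The 2×2 minor of x·S₁ + y·S₂ on rows {1,2}, columns {1,2} is −84·xy = (-84)·(y)(x), vanishing at (x:y) = (1:0) and (0:1).
M₁ = S₁ = [[-12, -6, -6], [-12, -6, -6]] = (-6)·[1, 1][2, 1, 1]ᵀ and M₂ = S₂ = [[12, -8, 12], [6, -4, 6]] = 2·[2, 1][3, -2, 3]ᵀ, so take a₁ = [1, 1], b₁ = [2, 1, 1], a₂ = [2, 1], b₂ = [3, -2, 3].
Each slice is an integer combination of E₁ = a₁b₁ᵀ and E₂ = a₂b₂ᵀ: S₁ = −6·E₁, S₂ = 2·E₂, S₃ = −4·E₁ + 3·E₂; reading off coefficients, c₁ = [-6, 0, -4] and c₂ = [0, 2, 3].
Hence T = [1, 1] ⊗ [2, 1, 1] ⊗ [-6, 0, -4] + [2, 1] ⊗ [3, -2, 3] ⊗ [0, 2, 3], so rank(T) ≤ 2.
These bounds meet, so rank(T) = 2.
Check entry T[1,1,2] = 12: (1)·(2)·(0) + (2)·(3)·(2) = 12.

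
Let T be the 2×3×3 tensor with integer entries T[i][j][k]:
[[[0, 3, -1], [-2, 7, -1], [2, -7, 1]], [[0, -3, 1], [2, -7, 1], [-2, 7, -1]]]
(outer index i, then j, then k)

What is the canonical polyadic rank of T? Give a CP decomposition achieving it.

rank(T) = 2

Lower bound: the mode-2 unfolding of T (rows indexed by j, columns by (i,k) = (0,0), (0,1), (0,2), (1,0), (1,1), (1,2)) is [[0, 3, -1, 0, -3, 1], [-2, 7, -1, 2, -7, 1], [2, -7, 1, -2, 7, -1]].
There the 2×2 minor on rows j ∈ {0, 1}, columns (i,k) ∈ {(0,0), (0,1)} is det [[0, 3], [-2, 7]] = 6 ≠ 0, so this unfolding has rank ≥ 2; CP rank is at least every unfolding rank, so rank(T) ≥ 2. (Unfolding ranks only ever bound the CP rank from below — rank(T) can be strictly larger than all of them — so the matching upper bound has to come from an explicit 2-term decomposition.)
Upper bound — finding two terms. Every mode-1 slice of T is a multiple of one matrix: T[i,:,:] = a[i]·M with a = [1, -1] and M = [[0, 3, -1], [-2, 7, -1], [2, -7, 1]] (rows indexed by j, columns by k). So it suffices to write M as a sum of two rank-1 matrices.
The rows of M satisfy (row 1) = −(row 2), so splitting by rows, M = [1, 0, 0][0, 3, -1]ᵀ + [0, -1, 1][2, -7, 1]ᵀ.
Hence T = [1, -1] (x) [1, 0, 0] (x) [0, 3, -1] + [1, -1] (x) [0, -1, 1] (x) [2, -7, 1], so rank(T) ≤ 2.
These bounds meet, so rank(T) = 2.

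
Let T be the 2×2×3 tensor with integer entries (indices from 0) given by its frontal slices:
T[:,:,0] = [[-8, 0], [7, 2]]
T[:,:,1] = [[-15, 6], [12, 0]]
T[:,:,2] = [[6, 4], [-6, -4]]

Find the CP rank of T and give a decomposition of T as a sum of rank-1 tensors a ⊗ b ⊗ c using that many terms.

rank(T) = 2

Lower bound: the mode-1 unfolding of T (rows indexed by i, columns by (j,k) = (0,0), (0,1), (0,2), (1,0), (1,1), (1,2)) is [[-8, -15, 6, 0, 6, 4], [7, 12, -6, 2, 0, -4]].
There the 2×2 minor on rows i ∈ {0, 1}, columns (j,k) ∈ {(0,0), (0,1)} is det [[-8, -15], [7, 12]] = 9 ≠ 0, so this unfolding has rank ≥ 2; CP rank is at least every unfolding rank, so rank(T) ≥ 2. (This is only a lower bound: in general the CP rank may exceed every unfolding rank, so we still need to exhibit 2 rank-1 terms summing to T.)
Upper bound — finding two terms. Write S_k = T[:,:,k] for the frontal slices: S₀ = [[-8, 0], [7, 2]], S₁ = [[-15, 6], [12, 0]], S₂ = [[6, 4], [-6, -4]].
If T = a₁ ⊗ b₁ ⊗ c₁ + a₂ ⊗ b₂ ⊗ c₂ then each S_k = c₁[k]·a₁b₁ᵀ + c₂[k]·a₂b₂ᵀ. S₀ and S₁ are linearly independent, so a₁b₁ᵀ and a₂b₂ᵀ must span the same plane of matrices: they are the rank-1 matrices of the form x·S₀ + y·S₁.
det(x·S₀ + y·S₁) is −16·x² − 72·xy − 72·y² = (-8)·(x + 3·y)(2·x + 3·y), vanishing at (x:y) = (3:-1) and (3:-2).
M₁ = 3·S₀ − S₁ = [[-9, -6], [9, 6]] = (-3)·[1, -1][3, 2]ᵀ and M₂ = 3·S₀ − 2·S₁ = [[6, -12], [-3, 6]] = 3·[2, -1][1, -2]ᵀ, so take a₁ = [1, -1], b₁ = [3, 2], a₂ = [2, -1], b₂ = [1, -2].
Each slice is an integer combination of E₁ = a₁b₁ᵀ and E₂ = a₂b₂ᵀ: S₀ = −2·E₁ − E₂, S₁ = −3·E₁ − 3·E₂, S₂ = 2·E₁; reading off coefficients, c₁ = [-2, -3, 2] and c₂ = [-1, -3, 0].
Hence T = [1, -1] ⊗ [3, 2] ⊗ [-2, -3, 2] + [2, -1] ⊗ [1, -2] ⊗ [-1, -3, 0], so rank(T) ≤ 2.
These bounds meet, so rank(T) = 2.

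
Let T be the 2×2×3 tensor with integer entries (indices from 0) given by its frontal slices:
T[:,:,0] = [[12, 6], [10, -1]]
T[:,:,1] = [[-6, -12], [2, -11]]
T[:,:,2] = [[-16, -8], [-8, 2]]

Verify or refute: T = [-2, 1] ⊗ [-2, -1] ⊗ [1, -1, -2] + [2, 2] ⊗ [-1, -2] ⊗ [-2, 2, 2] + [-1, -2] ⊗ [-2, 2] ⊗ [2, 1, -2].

Yes

Reconstruct entrywise from the claimed factors. For example, T[1,1,1] = -11 and Σₗ aₗ[1]bₗ[1]cₗ[1] = (1)·(-1)·(-1) + (2)·(-2)·(2) + (-2)·(2)·(1) = -11; checking all 12 entries, every one matches. The claim holds.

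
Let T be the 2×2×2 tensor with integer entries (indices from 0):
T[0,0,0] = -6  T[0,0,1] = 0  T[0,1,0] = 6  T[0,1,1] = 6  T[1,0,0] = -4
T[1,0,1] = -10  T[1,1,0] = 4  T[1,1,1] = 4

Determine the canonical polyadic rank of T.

2

Lower bound: the mode-2 unfolding of T (rows indexed by j, columns by (i,k) = (0,0), (0,1), (1,0), (1,1)) is [[-6, 0, -4, -10], [6, 6, 4, 4]].
There the 2×2 minor on rows j ∈ {0, 1}, columns (i,k) ∈ {(0,0), (0,1)} is det [[-6, 0], [6, 6]] = -36 ≠ 0, so this unfolding has rank ≥ 2; CP rank is at least every unfolding rank, so rank(T) ≥ 2. (Unfolding ranks only ever bound the CP rank from below — rank(T) can be strictly larger than all of them — so the matching upper bound has to come from an explicit 2-term decomposition.)
Upper bound — finding two terms. Write S_k = T[:,:,k] for the frontal slices: S₀ = [[-6, 6], [-4, 4]], S₁ = [[0, 6], [-10, 4]].
If T = a₁ (x) b₁ (x) c₁ + a₂ (x) b₂ (x) c₂ then each S_k = c₁[k]·a₁b₁ᵀ + c₂[k]·a₂b₂ᵀ. S₀ and S₁ are linearly independent, so a₁b₁ᵀ and a₂b₂ᵀ must span the same plane of matrices: they are the rank-1 matrices of the form x·S₀ + y·S₁.
det(x·S₀ + y·S₁) is 60·xy + 60·y² = 60·(y)(x + y), vanishing at (x:y) = (1:0) and (1:-1).
M₁ = S₀ = [[-6, 6], [-4, 4]] = (-2)·[3, 2][1, -1]ᵀ and M₂ = S₀ − S₁ = [[-6, 0], [6, 0]] = (-6)·[1, -1][1, 0]ᵀ, so take a₁ = [3, 2], b₁ = [1, -1], a₂ = [1, -1], b₂ = [1, 0].
Each slice is an integer combination of E₁ = a₁b₁ᵀ and E₂ = a₂b₂ᵀ: S₀ = −2·E₁, S₁ = −2·E₁ + 6·E₂; reading off coefficients, c₁ = [-2, -2] and c₂ = [0, 6].
Hence T = [3, 2] (x) [1, -1] (x) [-2, -2] + [1, -1] (x) [1, 0] (x) [0, 6], so rank(T) ≤ 2.
These bounds meet, so rank(T) = 2.
Check entry T[1,1,0] = 4: (2)·(-1)·(-2) + (-1)·(0)·(0) = 4.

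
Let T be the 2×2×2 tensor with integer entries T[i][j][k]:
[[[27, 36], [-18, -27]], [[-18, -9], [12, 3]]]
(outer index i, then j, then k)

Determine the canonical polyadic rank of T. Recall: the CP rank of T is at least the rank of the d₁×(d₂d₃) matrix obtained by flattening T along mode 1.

Lower bound: the mode-2 unfolding of T (rows indexed by j, columns by (i,k) = (0,0), (0,1), (1,0), (1,1)) is [[27, 36, -18, -9], [-18, -27, 12, 3]].
There the 2×2 minor on rows j ∈ {0, 1}, columns (i,k) ∈ {(0,0), (0,1)} is det [[27, 36], [-18, -27]] = -81 ≠ 0, so this unfolding has rank ≥ 2; CP rank is at least every unfolding rank, so rank(T) ≥ 2. (Unfolding ranks only ever bound the CP rank from below — rank(T) can be strictly larger than all of them — so the matching upper bound has to come from an explicit 2-term decomposition.)
Upper bound — finding two terms. Write S_k = T[:,:,k] for the frontal slices: S₀ = [[27, -18], [-18, 12]], S₁ = [[36, -27], [-9, 3]].
If T = a₁ ⊗ b₁ ⊗ c₁ + a₂ ⊗ b₂ ⊗ c₂ then each S_k = c₁[k]·a₁b₁ᵀ + c₂[k]·a₂b₂ᵀ. S₀ and S₁ are linearly independent, so a₁b₁ᵀ and a₂b₂ᵀ must span the same plane of matrices: they are the rank-1 matrices of the form x·S₀ + y·S₁.
det(x·S₀ + y·S₁) is −135·xy − 135·y² = (-135)·(y)(x + y), vanishing at (x:y) = (1:0) and (1:-1).
M₁ = S₀ = [[27, -18], [-18, 12]] = 3·(3, -2)(3, -2)ᵀ and M₂ = S₀ − S₁ = [[-9, 9], [-9, 9]] = (-9)·(1, 1)(1, -1)ᵀ, so take a₁ = (3, -2), b₁ = (3, -2), a₂ = (1, 1), b₂ = (1, -1).
Each slice is an integer combination of E₁ = a₁b₁ᵀ and E₂ = a₂b₂ᵀ: S₀ = 3·E₁, S₁ = 3·E₁ + 9·E₂; reading off coefficients, c₁ = (3, 3) and c₂ = (0, 9).
Hence T = (3, -2) ⊗ (3, -2) ⊗ (3, 3) + (1, 1) ⊗ (1, -1) ⊗ (0, 9), so rank(T) ≤ 2.
These bounds meet, so rank(T) = 2.

2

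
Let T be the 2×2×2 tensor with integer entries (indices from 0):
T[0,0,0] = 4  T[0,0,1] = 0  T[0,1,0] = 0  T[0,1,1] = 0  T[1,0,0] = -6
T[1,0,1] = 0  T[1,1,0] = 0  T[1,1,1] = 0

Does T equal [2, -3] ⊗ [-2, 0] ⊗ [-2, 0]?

No

Reconstruct entry (0,0,0) from the claimed factors: Σₗ aₗ[0]bₗ[0]cₗ[0] = (2)·(-2)·(-2) = 8, but T[0,0,0] = 4. The claim is false.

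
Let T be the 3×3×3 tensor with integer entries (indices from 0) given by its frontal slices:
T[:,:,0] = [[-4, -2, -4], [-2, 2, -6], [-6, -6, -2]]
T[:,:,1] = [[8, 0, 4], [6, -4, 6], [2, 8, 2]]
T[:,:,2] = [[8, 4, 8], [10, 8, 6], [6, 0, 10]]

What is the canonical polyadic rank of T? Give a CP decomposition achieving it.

rank(T) = 3

Lower bound: the mode-1 unfolding of T (rows indexed by i, columns by (j,k) = (0,0), (0,1), (0,2), (1,0), (1,1), (1,2), (2,0), (2,1), (2,2)) is [[-4, 8, 8, -2, 0, 4, -4, 4, 8], [-2, 6, 10, 2, -4, 8, -6, 6, 6], [-6, 2, 6, -6, 8, 0, -2, 2, 10]].
There the 3×3 minor on rows i ∈ {0, 1, 2}, columns (j,k) ∈ {(0,0), (0,1), (0,2)} is det [[-4, 8, 8], [-2, 6, 10], [-6, 2, 6]] = -192 ≠ 0, so this unfolding has rank ≥ 3; CP rank is at least every unfolding rank, so rank(T) ≥ 3. (Unfolding ranks only ever bound the CP rank from below — rank(T) can be strictly larger than all of them — so the matching upper bound has to come from an explicit 3-term decomposition.)
Upper bound: T is a sum of 3 rank-1 terms, T = [0, 1, -1] ∘ [1, 2, -1] ∘ [2, -2, 2] + [1, 1, -1] ∘ [2, -1, 0] ∘ [0, 2, 0] + [1, 1, 1] ∘ [2, 1, 2] ∘ [-2, 2, 4] (written with every a and b primitive with positive leading entry and the scale carried by c; CP decompositions are not unique, and this one is verified by expanding entrywise), so rank(T) ≤ 3.
These bounds meet, so rank(T) = 3.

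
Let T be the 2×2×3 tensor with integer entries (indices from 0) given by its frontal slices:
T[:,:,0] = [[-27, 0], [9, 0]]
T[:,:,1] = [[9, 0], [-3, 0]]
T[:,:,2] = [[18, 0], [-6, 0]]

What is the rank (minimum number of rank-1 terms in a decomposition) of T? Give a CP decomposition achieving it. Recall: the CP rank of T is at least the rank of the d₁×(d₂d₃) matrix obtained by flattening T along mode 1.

Lower bound: T ≠ 0 (e.g. T[0,0,0] = -27), so rank(T) ≥ 1.
Upper bound: the mode-1 fibre T[:,0,0] = [-27, 9] gives a = [3, -1] (primitive direction); the mode-2 fibre T[0,:,0] = [-27, 0] gives b = [1, 0]; then c[k] = T[0,0,k] / (a[0]·b[0]) = [-27, 9, 18] / 3 = [-9, 3, 6].
Expanding [3, -1] ⊗ [1, 0] ⊗ [-9, 3, 6] reproduces all 12 entries of T, so T = [3, -1] ⊗ [1, 0] ⊗ [-9, 3, 6] and rank(T) ≤ 1.
These bounds meet, so rank(T) = 1.

rank(T) = 1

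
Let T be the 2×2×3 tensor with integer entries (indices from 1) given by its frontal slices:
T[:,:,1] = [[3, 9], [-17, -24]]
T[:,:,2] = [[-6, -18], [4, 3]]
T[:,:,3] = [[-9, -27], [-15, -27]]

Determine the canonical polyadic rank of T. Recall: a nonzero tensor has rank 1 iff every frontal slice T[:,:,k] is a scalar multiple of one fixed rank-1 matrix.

Lower bound: the mode-2 unfolding of T (rows indexed by j, columns by (i,k) = (1,1), (1,2), (1,3), (2,1), (2,2), (2,3)) is [[3, -6, -9, -17, 4, -15], [9, -18, -27, -24, 3, -27]].
There the 2×2 minor on rows j ∈ {1, 2}, columns (i,k) ∈ {(1,1), (2,1)} is det [[3, -17], [9, -24]] = 81 ≠ 0, so this unfolding has rank ≥ 2; CP rank is at least every unfolding rank, so rank(T) ≥ 2. (Flattening ranks never certify an upper bound on CP rank; for that we must actually write T with 2 rank-1 terms.)
Upper bound — finding two terms. Write S_k = T[:,:,k] for the frontal slices: S₁ = [[3, 9], [-17, -24]], S₂ = [[-6, -18], [4, 3]], S₃ = [[-9, -27], [-15, -27]].
If T = a₁ (x) b₁ (x) c₁ + a₂ (x) b₂ (x) c₂ then each S_k = c₁[k]·a₁b₁ᵀ + c₂[k]·a₂b₂ᵀ. S₁ and S₂ are linearly independent, so a₁b₁ᵀ and a₂b₂ᵀ must span the same plane of matrices: they are the rank-1 matrices of the form x·S₁ + y·S₂.
det(x·S₁ + y·S₂) is 81·x² − 189·xy + 54·y² = 27·(x − 2·y)(3·x − y), vanishing at (x:y) = (2:1) and (1:3).
M₁ = 2·S₁ + S₂ = [[0, 0], [-30, -45]] = (-15)·[0, 1][2, 3]ᵀ and M₂ = S₁ + 3·S₂ = [[-15, -45], [-5, -15]] = (-5)·[3, 1][1, 3]ᵀ, so take a₁ = [0, 1], b₁ = [2, 3], a₂ = [3, 1], b₂ = [1, 3].
Each slice is an integer combination of E₁ = a₁b₁ᵀ and E₂ = a₂b₂ᵀ: S₁ = −9·E₁ + E₂, S₂ = 3·E₁ − 2·E₂, S₃ = −6·E₁ − 3·E₂; reading off coefficients, c₁ = [-9, 3, -6] and c₂ = [1, -2, -3].
Hence T = [0, 1] (x) [2, 3] (x) [-9, 3, -6] + [3, 1] (x) [1, 3] (x) [1, -2, -3], so rank(T) ≤ 2.
These bounds meet, so rank(T) = 2.
Check entry T[2,2,1] = -24: (1)·(3)·(-9) + (1)·(3)·(1) = -24.

2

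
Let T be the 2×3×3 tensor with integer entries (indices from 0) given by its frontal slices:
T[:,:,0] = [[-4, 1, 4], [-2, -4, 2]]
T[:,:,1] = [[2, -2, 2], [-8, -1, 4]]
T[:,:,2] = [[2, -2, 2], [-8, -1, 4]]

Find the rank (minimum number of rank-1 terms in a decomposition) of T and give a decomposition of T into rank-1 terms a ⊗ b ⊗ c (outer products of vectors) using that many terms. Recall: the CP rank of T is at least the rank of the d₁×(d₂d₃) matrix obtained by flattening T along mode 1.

rank(T) = 3

Lower bound: the mode-2 unfolding of T (rows indexed by j, columns by (i,k) = (0,0), (0,1), (0,2), (1,0), (1,1), (1,2)) is [[-4, 2, 2, -2, -8, -8], [1, -2, -2, -4, -1, -1], [4, 2, 2, 2, 4, 4]].
There the 3×3 minor on rows j ∈ {0, 1, 2}, columns (i,k) ∈ {(0,0), (0,1), (1,0)} is det [[-4, 2, -2], [1, -2, -4], [4, 2, 2]] = -72 ≠ 0, so this unfolding has rank ≥ 3; CP rank is at least every unfolding rank, so rank(T) ≥ 3. (Unfolding ranks only ever bound the CP rank from below — rank(T) can be strictly larger than all of them — so the matching upper bound has to come from an explicit 3-term decomposition.)
Upper bound: T is a sum of 3 rank-1 terms, T = [1, -1] ⊗ [1, -1, -1] ⊗ [-2, 2, 2] + [1, -1] ⊗ [2, 1, 2] ⊗ [0, 1, 1] + [1, 2] ⊗ [2, 1, -2] ⊗ [-1, -1, -1] (one valid choice — decompositions are not unique — normalised so each a, b is primitive with positive first nonzero entry; check it by expanding all entries), so rank(T) ≤ 3.
These bounds meet, so rank(T) = 3.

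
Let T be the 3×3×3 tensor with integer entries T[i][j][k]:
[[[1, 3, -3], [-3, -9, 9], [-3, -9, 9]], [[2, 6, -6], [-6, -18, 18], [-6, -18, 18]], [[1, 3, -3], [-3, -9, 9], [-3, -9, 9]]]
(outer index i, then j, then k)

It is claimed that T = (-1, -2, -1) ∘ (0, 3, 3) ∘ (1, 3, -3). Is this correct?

No

Reconstruct entry (0,0,0) from the claimed factors: Σₗ aₗ[0]bₗ[0]cₗ[0] = (-1)·(0)·(1) = 0, but T[0,0,0] = 1. The claim is false.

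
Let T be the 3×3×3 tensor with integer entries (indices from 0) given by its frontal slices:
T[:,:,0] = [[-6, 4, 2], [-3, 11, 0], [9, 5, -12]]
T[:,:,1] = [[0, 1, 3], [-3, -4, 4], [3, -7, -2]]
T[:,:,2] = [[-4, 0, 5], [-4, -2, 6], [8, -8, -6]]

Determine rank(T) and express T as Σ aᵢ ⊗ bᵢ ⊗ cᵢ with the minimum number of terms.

rank(T) = 3

Lower bound: in the mode-3 unfolding of T (rows indexed by k, columns by (i,j)) the 3×3 minor on rows k ∈ {0, 1, 2}, columns (i,j) ∈ {(0,0), (0,1), (0,2)} is det [[-6, 4, 2], [0, 1, 3], [-4, 0, 5]] = -70 ≠ 0, so that unfolding has rank ≥ 3 and hence rank(T) ≥ 3 (CP rank is at least every unfolding rank, though it can be larger).
Upper bound: T is a sum of 3 rank-1 terms, T = [1, 1, -2] ⊗ [2, -1, -2] ⊗ [-2, -1, -2] + [1, 2, 2] ⊗ [0, 2, -1] ⊗ [2, -1, -1] + [2, -1, -1] ⊗ [1, 1, 0] ⊗ [-1, 1, 0] (written with every a and b primitive with positive leading entry and the scale carried by c; CP decompositions are not unique, and this one is verified by expanding entrywise), so rank(T) ≤ 3.
These bounds meet, so rank(T) = 3.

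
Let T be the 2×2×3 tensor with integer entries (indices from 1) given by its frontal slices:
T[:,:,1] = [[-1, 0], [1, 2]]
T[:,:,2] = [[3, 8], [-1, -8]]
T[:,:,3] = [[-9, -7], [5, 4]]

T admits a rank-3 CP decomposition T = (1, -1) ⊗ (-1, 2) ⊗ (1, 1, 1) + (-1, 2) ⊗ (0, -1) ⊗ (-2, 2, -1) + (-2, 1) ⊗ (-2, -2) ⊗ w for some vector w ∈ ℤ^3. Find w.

Subtract the known terms from T to get the rank-1 residual R = (-2, 1) ⊗ (-2, -2) ⊗ w, so R[i,j,k] = a[i]·b[j]·w[k]. Pick indices with nonzero a[1]·b[1] = (-2)·(-2) = 4. Only the fibre through (1,1,·) is needed: R[1,1,:] = T[1,1,:] − Σₗ aₗ[1]bₗ[1]cₗ = [-1, 3, -9] − (1)·(-1)·(1, 1, 1) − (-1)·(0)·(-2, 2, -1) = [0, 4, -8]. Then w[k] = R[1,1,k] / 4 for each k, giving w = [0, 4, -8] / 4 = (0, 1, -2).

w = (0, 1, -2)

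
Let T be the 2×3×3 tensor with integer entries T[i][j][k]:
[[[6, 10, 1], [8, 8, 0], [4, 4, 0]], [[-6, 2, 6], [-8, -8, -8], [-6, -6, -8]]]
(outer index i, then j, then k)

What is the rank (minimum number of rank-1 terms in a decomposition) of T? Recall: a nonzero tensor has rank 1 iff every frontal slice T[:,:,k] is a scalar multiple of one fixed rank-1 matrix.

3

Lower bound: the mode-2 unfolding of T (rows indexed by j, columns by (i,k) = (0,0), (0,1), (0,2), (1,0), (1,1), (1,2)) is [[6, 10, 1, -6, 2, 6], [8, 8, 0, -8, -8, -8], [4, 4, 0, -6, -6, -8]].
There the 3×3 minor on rows j ∈ {0, 1, 2}, columns (i,k) ∈ {(0,0), (0,1), (1,0)} is det [[6, 10, -6], [8, 8, -8], [4, 4, -6]] = 64 ≠ 0, so this unfolding has rank ≥ 3; CP rank is at least every unfolding rank, so rank(T) ≥ 3. (This is only a lower bound: in general the CP rank may exceed every unfolding rank, so we still need to exhibit 3 rank-1 terms summing to T.)
Upper bound: T is a sum of 3 rank-1 terms, T = [0, 1] ∘ [1, -2, -2] ∘ [2, 2, 4] + [1, 2] ∘ [1, 0, 0] ∘ [-2, 2, 1] + [2, -1] ∘ [2, 2, 1] ∘ [2, 2, 0] (written with every a and b primitive with positive leading entry and the scale carried by c; CP decompositions are not unique, and this one is verified by expanding entrywise), so rank(T) ≤ 3.
These bounds meet, so rank(T) = 3.
Check entry T[1,1,2] = -8: (1)·(-2)·(4) + (2)·(0)·(1) + (-1)·(2)·(0) = -8.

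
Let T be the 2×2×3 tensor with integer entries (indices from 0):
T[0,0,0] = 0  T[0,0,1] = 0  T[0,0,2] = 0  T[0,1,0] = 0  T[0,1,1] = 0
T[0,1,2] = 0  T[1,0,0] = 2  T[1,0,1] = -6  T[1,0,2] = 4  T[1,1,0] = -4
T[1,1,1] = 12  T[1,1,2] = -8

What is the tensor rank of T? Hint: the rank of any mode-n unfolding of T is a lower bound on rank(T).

1

Lower bound: T ≠ 0 (e.g. T[1,0,0] = 2), so rank(T) ≥ 1.
Upper bound: if T = a ∘ b ∘ c then every fibre of T is a multiple of the corresponding factor, so read the factors off the fibres through the nonzero entry T[1,0,0] = 2.
The mode-1 fibre T[:,0,0] = [0, 2] gives a = [0, 1] (primitive direction); the mode-2 fibre T[1,:,0] = [2, -4] gives b = [1, -2]; then c[k] = T[1,0,k] / (a[1]·b[0]) = [2, -6, 4] / 1 = [2, -6, 4].
Expanding [0, 1] ∘ [1, -2] ∘ [2, -6, 4] reproduces all 12 entries of T, so T = [0, 1] ∘ [1, -2] ∘ [2, -6, 4] and rank(T) ≤ 1.
These bounds meet, so rank(T) = 1.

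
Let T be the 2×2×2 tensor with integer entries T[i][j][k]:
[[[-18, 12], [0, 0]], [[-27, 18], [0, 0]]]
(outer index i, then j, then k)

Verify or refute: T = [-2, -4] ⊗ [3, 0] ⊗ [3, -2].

Reconstruct entry (1,0,0) from the claimed factors: Σₗ aₗ[1]bₗ[0]cₗ[0] = (-4)·(3)·(3) = -36, but T[1,0,0] = -27. The claim is false.

No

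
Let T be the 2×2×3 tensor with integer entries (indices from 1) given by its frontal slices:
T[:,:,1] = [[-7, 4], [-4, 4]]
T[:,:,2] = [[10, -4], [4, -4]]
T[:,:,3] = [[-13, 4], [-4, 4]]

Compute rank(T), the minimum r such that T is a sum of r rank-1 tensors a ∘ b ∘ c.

2

Lower bound: the mode-2 unfolding of T (rows indexed by j, columns by (i,k) = (1,1), (1,2), (1,3), (2,1), (2,2), (2,3)) is [[-7, 10, -13, -4, 4, -4], [4, -4, 4, 4, -4, 4]].
There the 2×2 minor on rows j ∈ {1, 2}, columns (i,k) ∈ {(1,1), (1,2)} is det [[-7, 10], [4, -4]] = -12 ≠ 0, so this unfolding has rank ≥ 2; CP rank is at least every unfolding rank, so rank(T) ≥ 2. (Unfolding ranks only ever bound the CP rank from below — rank(T) can be strictly larger than all of them — so the matching upper bound has to come from an explicit 2-term decomposition.)
Upper bound — finding two terms. Write S_k = T[:,:,k] for the frontal slices: S₁ = [[-7, 4], [-4, 4]], S₂ = [[10, -4], [4, -4]], S₃ = [[-13, 4], [-4, 4]].
If T = a₁ ∘ b₁ ∘ c₁ + a₂ ∘ b₂ ∘ c₂ then each S_k = c₁[k]·a₁b₁ᵀ + c₂[k]·a₂b₂ᵀ. S₁ and S₂ are linearly independent, so a₁b₁ᵀ and a₂b₂ᵀ must span the same plane of matrices: they are the rank-1 matrices of the form x·S₁ + y·S₂.
det(x·S₁ + y·S₂) is −12·x² + 36·xy − 24·y² = (-12)·(x − 2·y)(x − y), vanishing at (x:y) = (2:1) and (1:1).
M₁ = 2·S₁ + S₂ = [[-4, 4], [-4, 4]] = (-4)·[1, 1][1, -1]ᵀ and M₂ = S₁ + S₂ = [[3, 0], [0, 0]] = 3·[1, 0][1, 0]ᵀ, so take a₁ = [1, 1], b₁ = [1, -1], a₂ = [1, 0], b₂ = [1, 0].
Each slice is an integer combination of E₁ = a₁b₁ᵀ and E₂ = a₂b₂ᵀ: S₁ = −4·E₁ − 3·E₂, S₂ = 4·E₁ + 6·E₂, S₃ = −4·E₁ − 9·E₂; reading off coefficients, c₁ = [-4, 4, -4] and c₂ = [-3, 6, -9].
Hence T = [1, 1] ∘ [1, -1] ∘ [-4, 4, -4] + [1, 0] ∘ [1, 0] ∘ [-3, 6, -9], so rank(T) ≤ 2.
These bounds meet, so rank(T) = 2.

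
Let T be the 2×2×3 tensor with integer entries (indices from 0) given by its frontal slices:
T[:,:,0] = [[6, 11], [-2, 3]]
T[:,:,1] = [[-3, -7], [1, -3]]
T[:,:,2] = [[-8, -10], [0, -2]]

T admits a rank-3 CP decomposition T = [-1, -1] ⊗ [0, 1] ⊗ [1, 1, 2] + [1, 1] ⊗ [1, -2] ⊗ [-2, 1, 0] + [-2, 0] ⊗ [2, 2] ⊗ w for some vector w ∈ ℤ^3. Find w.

Subtract the known terms from T to get the rank-1 residual R = [-2, 0] ⊗ [2, 2] ⊗ w, so R[i,j,k] = a[i]·b[j]·w[k]. Pick indices with nonzero a[0]·b[0] = (-2)·(2) = -4. Only the fibre through (0,0,·) is needed: R[0,0,:] = T[0,0,:] − Σₗ aₗ[0]bₗ[0]cₗ = [6, -3, -8] − (-1)·(0)·[1, 1, 2] − (1)·(1)·[-2, 1, 0] = [8, -4, -8]. Then w[k] = R[0,0,k] / -4 for each k, giving w = [8, -4, -8] / -4 = [-2, 1, 2].

w = [-2, 1, 2]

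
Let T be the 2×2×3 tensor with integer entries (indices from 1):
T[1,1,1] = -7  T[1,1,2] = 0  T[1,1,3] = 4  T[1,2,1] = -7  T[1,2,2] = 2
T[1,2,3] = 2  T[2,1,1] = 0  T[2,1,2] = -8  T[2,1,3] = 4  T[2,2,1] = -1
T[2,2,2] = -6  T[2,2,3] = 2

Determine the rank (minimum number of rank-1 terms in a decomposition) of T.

3

Lower bound: the mode-3 unfolding of T (rows indexed by k, columns by (i,j) = (1,1), (1,2), (2,1), (2,2)) is [[-7, -7, 0, -1], [0, 2, -8, -6], [4, 2, 4, 2]].
There the 3×3 minor on rows k ∈ {1, 2, 3}, columns (i,j) ∈ {(1,1), (1,2), (2,1)} is det [[-7, -7, 0], [0, 2, -8], [4, 2, 4]] = 56 ≠ 0, so this unfolding has rank ≥ 3; CP rank is at least every unfolding rank, so rank(T) ≥ 3. (This is only a lower bound: in general the CP rank may exceed every unfolding rank, so we still need to exhibit 3 rank-1 terms summing to T.)
Upper bound: T is a sum of 3 rank-1 terms, T = [1, -1] ⊗ [1, 1] ⊗ [-4, 4, 0] + [1, 1] ⊗ [2, 1] ⊗ [-1, -2, 2] + [1, 2] ⊗ [1, 2] ⊗ [-1, 0, 0] (written with every a and b primitive with positive leading entry and the scale carried by c; CP decompositions are not unique, and this one is verified by expanding entrywise), so rank(T) ≤ 3.
These bounds meet, so rank(T) = 3.
Check entry T[2,1,2] = -8: (-1)·(1)·(4) + (1)·(2)·(-2) + (2)·(1)·(0) = -8.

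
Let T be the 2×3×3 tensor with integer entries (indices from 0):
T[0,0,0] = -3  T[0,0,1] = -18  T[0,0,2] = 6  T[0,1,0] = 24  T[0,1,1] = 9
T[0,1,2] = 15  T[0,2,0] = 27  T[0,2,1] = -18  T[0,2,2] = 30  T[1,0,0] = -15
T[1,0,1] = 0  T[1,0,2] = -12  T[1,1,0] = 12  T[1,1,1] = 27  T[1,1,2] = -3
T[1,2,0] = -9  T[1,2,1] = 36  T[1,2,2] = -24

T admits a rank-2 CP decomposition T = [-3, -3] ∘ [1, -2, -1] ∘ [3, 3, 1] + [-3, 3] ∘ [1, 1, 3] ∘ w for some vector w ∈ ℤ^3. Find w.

Subtract the known terms from T to get the rank-1 residual R = [-3, 3] ∘ [1, 1, 3] ∘ w, so R[i,j,k] = a[i]·b[j]·w[k]. Pick indices with nonzero a[0]·b[0] = (-3)·(1) = -3. Only the fibre through (0,0,·) is needed: R[0,0,:] = T[0,0,:] − Σₗ aₗ[0]bₗ[0]cₗ = [-3, -18, 6] − (-3)·(1)·[3, 3, 1] = [6, -9, 9]. Then w[k] = R[0,0,k] / -3 for each k, giving w = [6, -9, 9] / -3 = [-2, 3, -3].

w = [-2, 3, -3]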